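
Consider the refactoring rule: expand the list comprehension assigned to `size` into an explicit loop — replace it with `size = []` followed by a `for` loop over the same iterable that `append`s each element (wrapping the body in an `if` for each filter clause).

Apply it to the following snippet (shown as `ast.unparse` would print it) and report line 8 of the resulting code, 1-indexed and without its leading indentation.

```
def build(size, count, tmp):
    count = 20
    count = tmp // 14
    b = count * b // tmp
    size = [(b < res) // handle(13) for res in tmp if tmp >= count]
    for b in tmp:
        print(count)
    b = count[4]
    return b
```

size.append((b < res) // handle(13))

Transformed code:
def build(size, count, tmp):
    count = 20
    count = tmp // 14
    b = count * b // tmp
    size = []
    for res in tmp:
        if tmp >= count:
            size.append((b < res) // handle(13))
    for b in tmp:
        print(count)
    b = count[4]
    return b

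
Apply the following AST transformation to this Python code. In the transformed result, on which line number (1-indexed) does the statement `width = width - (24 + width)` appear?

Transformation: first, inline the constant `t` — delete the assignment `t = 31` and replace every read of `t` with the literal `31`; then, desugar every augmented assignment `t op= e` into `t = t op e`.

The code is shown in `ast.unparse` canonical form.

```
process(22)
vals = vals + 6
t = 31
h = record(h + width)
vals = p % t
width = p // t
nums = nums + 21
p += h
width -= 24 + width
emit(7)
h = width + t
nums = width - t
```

8

Transformed code:
process(22)
vals = vals + 6
h = record(h + width)
vals = p % 31
width = p // 31
nums = nums + 21
p = p + h
width = width - (24 + width)
emit(7)
h = width + 31
nums = width - 31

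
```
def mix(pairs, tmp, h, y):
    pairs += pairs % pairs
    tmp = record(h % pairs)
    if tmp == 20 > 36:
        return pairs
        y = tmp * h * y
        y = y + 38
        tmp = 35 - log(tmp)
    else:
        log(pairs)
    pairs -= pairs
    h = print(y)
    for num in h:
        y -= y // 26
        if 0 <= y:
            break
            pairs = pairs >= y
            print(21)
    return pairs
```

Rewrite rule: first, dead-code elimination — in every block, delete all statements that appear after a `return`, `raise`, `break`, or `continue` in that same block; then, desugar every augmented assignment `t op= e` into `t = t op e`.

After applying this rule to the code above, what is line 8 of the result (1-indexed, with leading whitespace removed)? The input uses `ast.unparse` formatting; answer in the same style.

Transformed code:
def mix(pairs, tmp, h, y):
    pairs = pairs + pairs % pairs
    tmp = record(h % pairs)
    if tmp == 20 > 36:
        return pairs
    else:
        log(pairs)
    pairs = pairs - pairs
    h = print(y)
    for num in h:
        y = y - y // 26
        if 0 <= y:
            break
    return pairs

pairs = pairs - pairs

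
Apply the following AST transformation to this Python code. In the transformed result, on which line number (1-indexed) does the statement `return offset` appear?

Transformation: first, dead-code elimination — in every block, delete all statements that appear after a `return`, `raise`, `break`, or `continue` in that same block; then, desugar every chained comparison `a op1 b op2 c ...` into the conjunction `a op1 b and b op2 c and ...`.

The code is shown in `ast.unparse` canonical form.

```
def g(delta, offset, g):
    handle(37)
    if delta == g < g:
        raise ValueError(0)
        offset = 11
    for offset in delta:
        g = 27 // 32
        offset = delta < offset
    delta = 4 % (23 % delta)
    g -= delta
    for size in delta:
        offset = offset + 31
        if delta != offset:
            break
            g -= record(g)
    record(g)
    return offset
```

15

Transformed code:
def g(delta, offset, g):
    handle(37)
    if delta == g and g < g:
        raise ValueError(0)
    for offset in delta:
        g = 27 // 32
        offset = delta < offset
    delta = 4 % (23 % delta)
    g -= delta
    for size in delta:
        offset = offset + 31
        if delta != offset:
            break
    record(g)
    return offset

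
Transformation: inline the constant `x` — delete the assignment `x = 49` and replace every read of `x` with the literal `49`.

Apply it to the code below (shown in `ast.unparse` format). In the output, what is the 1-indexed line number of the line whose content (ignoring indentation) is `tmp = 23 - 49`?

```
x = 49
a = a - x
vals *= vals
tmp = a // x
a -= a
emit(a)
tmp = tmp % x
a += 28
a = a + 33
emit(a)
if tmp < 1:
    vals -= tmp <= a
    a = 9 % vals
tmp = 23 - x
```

13

Transformed code:
a = a - 49
vals *= vals
tmp = a // 49
a -= a
emit(a)
tmp = tmp % 49
a += 28
a = a + 33
emit(a)
if tmp < 1:
    vals -= tmp <= a
    a = 9 % vals
tmp = 23 - 49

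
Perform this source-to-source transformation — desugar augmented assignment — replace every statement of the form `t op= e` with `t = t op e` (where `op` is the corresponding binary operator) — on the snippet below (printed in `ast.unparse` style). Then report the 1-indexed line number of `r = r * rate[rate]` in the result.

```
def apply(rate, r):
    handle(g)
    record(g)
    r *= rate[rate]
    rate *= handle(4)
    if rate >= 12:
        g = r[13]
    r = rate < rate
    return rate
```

4

Transformed code:
def apply(rate, r):
    handle(g)
    record(g)
    r = r * rate[rate]
    rate = rate * handle(4)
    if rate >= 12:
        g = r[13]
    r = rate < rate
    return rate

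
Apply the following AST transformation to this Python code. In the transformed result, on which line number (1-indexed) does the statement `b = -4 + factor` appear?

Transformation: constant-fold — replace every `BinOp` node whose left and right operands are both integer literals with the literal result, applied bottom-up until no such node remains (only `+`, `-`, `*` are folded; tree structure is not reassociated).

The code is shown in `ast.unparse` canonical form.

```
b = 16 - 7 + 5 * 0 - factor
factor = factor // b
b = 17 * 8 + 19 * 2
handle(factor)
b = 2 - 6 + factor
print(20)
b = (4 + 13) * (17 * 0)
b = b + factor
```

5

Transformed code:
b = 9 - factor
factor = factor // b
b = 174
handle(factor)
b = -4 + factor
print(20)
b = 0
b = b + factor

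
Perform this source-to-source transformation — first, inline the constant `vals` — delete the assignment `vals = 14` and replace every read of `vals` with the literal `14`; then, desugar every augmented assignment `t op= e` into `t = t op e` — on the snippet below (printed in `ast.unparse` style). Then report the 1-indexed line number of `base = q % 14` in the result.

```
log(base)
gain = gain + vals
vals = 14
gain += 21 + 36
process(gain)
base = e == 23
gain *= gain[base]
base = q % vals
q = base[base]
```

7

Transformed code:
log(base)
gain = gain + 14
gain = gain + (21 + 36)
process(gain)
base = e == 23
gain = gain * gain[base]
base = q % 14
q = base[base]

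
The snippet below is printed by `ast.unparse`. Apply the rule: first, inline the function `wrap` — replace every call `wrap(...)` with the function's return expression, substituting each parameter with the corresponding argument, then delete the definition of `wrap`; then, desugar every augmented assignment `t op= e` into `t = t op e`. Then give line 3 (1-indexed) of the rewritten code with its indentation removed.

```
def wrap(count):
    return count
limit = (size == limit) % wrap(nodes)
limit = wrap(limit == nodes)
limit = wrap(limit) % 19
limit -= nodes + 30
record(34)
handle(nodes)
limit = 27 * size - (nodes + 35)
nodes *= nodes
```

Transformed code:
limit = (size == limit) % nodes
limit = limit == nodes
limit = limit % 19
limit = limit - (nodes + 30)
record(34)
handle(nodes)
limit = 27 * size - (nodes + 35)
nodes = nodes * nodes

limit = limit % 19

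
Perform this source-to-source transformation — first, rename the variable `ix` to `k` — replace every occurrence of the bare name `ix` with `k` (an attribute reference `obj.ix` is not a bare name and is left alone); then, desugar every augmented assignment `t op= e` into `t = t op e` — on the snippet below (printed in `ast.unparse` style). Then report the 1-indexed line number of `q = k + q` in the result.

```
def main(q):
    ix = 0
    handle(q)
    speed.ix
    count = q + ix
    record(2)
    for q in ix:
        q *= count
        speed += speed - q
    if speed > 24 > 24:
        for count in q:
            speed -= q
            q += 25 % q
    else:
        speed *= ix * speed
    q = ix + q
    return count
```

Transformed code:
def main(q):
    k = 0
    handle(q)
    speed.ix
    count = q + k
    record(2)
    for q in k:
        q = q * count
        speed = speed + (speed - q)
    if speed > 24 > 24:
        for count in q:
            speed = speed - q
            q = q + 25 % q
    else:
        speed = speed * (k * speed)
    q = k + q
    return count

16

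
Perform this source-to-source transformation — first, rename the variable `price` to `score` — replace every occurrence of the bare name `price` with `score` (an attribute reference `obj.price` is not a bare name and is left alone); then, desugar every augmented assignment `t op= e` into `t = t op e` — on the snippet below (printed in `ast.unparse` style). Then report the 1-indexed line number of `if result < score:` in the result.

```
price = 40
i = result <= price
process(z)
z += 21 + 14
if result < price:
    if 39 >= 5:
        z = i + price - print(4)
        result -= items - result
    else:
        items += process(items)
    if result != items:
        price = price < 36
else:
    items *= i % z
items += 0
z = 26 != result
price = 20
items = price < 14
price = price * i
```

Transformed code:
score = 40
i = result <= score
process(z)
z = z + (21 + 14)
if result < score:
    if 39 >= 5:
        z = i + score - print(4)
        result = result - (items - result)
    else:
        items = items + process(items)
    if result != items:
        score = score < 36
else:
    items = items * (i % z)
items = items + 0
z = 26 != result
score = 20
items = score < 14
score = score * i

5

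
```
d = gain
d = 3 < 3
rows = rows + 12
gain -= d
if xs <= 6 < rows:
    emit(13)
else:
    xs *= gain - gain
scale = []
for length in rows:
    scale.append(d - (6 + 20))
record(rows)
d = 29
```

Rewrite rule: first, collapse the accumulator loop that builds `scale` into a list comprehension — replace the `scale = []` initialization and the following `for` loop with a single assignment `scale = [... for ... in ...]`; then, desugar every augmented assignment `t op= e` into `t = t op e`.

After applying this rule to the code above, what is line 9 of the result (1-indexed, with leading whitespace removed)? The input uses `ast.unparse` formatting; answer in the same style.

scale = [d - (6 + 20) for length in rows]

Transformed code:
d = gain
d = 3 < 3
rows = rows + 12
gain = gain - d
if xs <= 6 < rows:
    emit(13)
else:
    xs = xs * (gain - gain)
scale = [d - (6 + 20) for length in rows]
record(rows)
d = 29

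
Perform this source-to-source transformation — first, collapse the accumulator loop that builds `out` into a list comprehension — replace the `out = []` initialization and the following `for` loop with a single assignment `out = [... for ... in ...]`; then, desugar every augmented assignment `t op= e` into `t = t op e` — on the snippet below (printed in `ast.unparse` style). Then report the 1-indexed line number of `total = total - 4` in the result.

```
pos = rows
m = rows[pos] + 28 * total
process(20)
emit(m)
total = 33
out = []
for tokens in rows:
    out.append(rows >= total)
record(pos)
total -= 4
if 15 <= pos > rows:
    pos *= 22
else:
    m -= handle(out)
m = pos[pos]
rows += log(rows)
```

8

Transformed code:
pos = rows
m = rows[pos] + 28 * total
process(20)
emit(m)
total = 33
out = [rows >= total for tokens in rows]
record(pos)
total = total - 4
if 15 <= pos > rows:
    pos = pos * 22
else:
    m = m - handle(out)
m = pos[pos]
rows = rows + log(rows)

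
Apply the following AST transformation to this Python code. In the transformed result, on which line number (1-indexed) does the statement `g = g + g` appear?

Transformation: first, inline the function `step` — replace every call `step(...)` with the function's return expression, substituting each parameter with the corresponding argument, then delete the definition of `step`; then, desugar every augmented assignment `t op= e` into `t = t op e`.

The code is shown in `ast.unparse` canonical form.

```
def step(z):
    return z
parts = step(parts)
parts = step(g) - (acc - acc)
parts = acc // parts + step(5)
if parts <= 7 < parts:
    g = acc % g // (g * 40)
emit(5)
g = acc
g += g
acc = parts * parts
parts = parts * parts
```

8

Transformed code:
parts = parts
parts = g - (acc - acc)
parts = acc // parts + 5
if parts <= 7 < parts:
    g = acc % g // (g * 40)
emit(5)
g = acc
g = g + g
acc = parts * parts
parts = parts * parts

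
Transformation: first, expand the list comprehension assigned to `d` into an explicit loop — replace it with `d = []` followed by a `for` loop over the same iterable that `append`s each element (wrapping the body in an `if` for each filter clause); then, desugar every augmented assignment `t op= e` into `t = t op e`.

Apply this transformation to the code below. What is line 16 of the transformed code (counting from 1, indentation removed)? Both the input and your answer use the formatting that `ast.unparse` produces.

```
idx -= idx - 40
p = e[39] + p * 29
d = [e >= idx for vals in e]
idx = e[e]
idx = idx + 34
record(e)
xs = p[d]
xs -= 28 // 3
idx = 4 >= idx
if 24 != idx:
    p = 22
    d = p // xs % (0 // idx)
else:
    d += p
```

d = d + p

Transformed code:
idx = idx - (idx - 40)
p = e[39] + p * 29
d = []
for vals in e:
    d.append(e >= idx)
idx = e[e]
idx = idx + 34
record(e)
xs = p[d]
xs = xs - 28 // 3
idx = 4 >= idx
if 24 != idx:
    p = 22
    d = p // xs % (0 // idx)
else:
    d = d + p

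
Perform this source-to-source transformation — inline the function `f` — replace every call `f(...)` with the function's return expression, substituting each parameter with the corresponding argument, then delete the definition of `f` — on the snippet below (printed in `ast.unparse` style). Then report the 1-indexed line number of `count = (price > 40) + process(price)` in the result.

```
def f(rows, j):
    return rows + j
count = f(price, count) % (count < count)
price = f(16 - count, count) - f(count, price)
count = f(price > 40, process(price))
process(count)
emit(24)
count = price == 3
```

Transformed code:
count = (price + count) % (count < count)
price = 16 - count + count - (count + price)
count = (price > 40) + process(price)
process(count)
emit(24)
count = price == 3

3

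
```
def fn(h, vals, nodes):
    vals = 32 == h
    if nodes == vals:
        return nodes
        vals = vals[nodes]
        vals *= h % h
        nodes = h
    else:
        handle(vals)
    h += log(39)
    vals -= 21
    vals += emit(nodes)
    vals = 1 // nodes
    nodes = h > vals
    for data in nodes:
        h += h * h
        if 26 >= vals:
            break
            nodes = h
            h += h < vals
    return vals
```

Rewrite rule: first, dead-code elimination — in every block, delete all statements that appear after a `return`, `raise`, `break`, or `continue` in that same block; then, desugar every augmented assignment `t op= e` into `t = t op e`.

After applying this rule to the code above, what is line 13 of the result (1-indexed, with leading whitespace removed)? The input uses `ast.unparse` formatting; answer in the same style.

Transformed code:
def fn(h, vals, nodes):
    vals = 32 == h
    if nodes == vals:
        return nodes
    else:
        handle(vals)
    h = h + log(39)
    vals = vals - 21
    vals = vals + emit(nodes)
    vals = 1 // nodes
    nodes = h > vals
    for data in nodes:
        h = h + h * h
        if 26 >= vals:
            break
    return vals

h = h + h * h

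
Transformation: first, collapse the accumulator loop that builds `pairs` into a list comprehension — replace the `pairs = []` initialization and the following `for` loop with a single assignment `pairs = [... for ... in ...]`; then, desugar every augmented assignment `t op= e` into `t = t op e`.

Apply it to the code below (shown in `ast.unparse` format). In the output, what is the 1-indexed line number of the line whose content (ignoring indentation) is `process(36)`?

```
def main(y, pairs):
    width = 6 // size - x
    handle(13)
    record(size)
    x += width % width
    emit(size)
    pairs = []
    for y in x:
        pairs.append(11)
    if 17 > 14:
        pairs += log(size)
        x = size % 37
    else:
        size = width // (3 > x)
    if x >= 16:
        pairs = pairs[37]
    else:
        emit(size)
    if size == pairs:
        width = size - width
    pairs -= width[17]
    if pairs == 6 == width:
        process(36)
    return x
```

21

Transformed code:
def main(y, pairs):
    width = 6 // size - x
    handle(13)
    record(size)
    x = x + width % width
    emit(size)
    pairs = [11 for y in x]
    if 17 > 14:
        pairs = pairs + log(size)
        x = size % 37
    else:
        size = width // (3 > x)
    if x >= 16:
        pairs = pairs[37]
    else:
        emit(size)
    if size == pairs:
        width = size - width
    pairs = pairs - width[17]
    if pairs == 6 == width:
        process(36)
    return x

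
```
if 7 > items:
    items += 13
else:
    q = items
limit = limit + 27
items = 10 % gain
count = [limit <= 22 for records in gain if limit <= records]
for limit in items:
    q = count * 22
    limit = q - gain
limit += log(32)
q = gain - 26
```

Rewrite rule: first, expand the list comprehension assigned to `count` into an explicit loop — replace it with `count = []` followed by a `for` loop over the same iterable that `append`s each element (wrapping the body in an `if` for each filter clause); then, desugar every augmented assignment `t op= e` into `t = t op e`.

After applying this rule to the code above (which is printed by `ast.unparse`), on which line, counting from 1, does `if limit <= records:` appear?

Transformed code:
if 7 > items:
    items = items + 13
else:
    q = items
limit = limit + 27
items = 10 % gain
count = []
for records in gain:
    if limit <= records:
        count.append(limit <= 22)
for limit in items:
    q = count * 22
    limit = q - gain
limit = limit + log(32)
q = gain - 26

9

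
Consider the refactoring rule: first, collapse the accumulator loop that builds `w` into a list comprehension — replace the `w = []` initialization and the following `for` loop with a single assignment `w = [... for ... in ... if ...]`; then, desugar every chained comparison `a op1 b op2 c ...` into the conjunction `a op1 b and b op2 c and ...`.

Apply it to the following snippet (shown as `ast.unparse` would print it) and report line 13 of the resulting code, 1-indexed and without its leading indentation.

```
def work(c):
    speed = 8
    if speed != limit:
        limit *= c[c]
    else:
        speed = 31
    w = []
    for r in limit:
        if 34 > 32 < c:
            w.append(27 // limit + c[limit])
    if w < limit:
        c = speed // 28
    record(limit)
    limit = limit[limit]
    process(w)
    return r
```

return r

Transformed code:
def work(c):
    speed = 8
    if speed != limit:
        limit *= c[c]
    else:
        speed = 31
    w = [27 // limit + c[limit] for r in limit if 34 > 32 and 32 < c]
    if w < limit:
        c = speed // 28
    record(limit)
    limit = limit[limit]
    process(w)
    return r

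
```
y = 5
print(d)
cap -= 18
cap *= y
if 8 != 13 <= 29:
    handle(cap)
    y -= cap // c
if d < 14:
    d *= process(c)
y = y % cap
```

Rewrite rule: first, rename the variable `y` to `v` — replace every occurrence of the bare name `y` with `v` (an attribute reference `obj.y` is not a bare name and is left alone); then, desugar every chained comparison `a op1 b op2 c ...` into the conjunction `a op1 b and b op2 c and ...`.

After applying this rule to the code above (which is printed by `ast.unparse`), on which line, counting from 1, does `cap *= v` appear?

4

Transformed code:
v = 5
print(d)
cap -= 18
cap *= v
if 8 != 13 and 13 <= 29:
    handle(cap)
    v -= cap // c
if d < 14:
    d *= process(c)
v = v % cap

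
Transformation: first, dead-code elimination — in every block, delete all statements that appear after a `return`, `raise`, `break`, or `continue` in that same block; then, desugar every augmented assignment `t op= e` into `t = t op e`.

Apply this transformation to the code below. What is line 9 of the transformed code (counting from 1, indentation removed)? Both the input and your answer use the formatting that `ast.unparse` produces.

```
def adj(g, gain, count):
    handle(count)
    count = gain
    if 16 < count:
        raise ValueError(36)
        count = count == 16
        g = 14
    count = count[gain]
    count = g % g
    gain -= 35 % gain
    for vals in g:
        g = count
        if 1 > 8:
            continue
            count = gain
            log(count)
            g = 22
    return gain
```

for vals in g:

Transformed code:
def adj(g, gain, count):
    handle(count)
    count = gain
    if 16 < count:
        raise ValueError(36)
    count = count[gain]
    count = g % g
    gain = gain - 35 % gain
    for vals in g:
        g = count
        if 1 > 8:
            continue
    return gain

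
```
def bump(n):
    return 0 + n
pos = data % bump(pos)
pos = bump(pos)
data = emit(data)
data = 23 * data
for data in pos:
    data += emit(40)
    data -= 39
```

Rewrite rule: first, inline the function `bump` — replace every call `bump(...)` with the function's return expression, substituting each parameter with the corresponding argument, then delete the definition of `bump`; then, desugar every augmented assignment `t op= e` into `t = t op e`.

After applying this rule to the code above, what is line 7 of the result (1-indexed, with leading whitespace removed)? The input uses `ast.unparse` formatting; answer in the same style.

data = data - 39

Transformed code:
pos = data % (0 + pos)
pos = 0 + pos
data = emit(data)
data = 23 * data
for data in pos:
    data = data + emit(40)
    data = data - 39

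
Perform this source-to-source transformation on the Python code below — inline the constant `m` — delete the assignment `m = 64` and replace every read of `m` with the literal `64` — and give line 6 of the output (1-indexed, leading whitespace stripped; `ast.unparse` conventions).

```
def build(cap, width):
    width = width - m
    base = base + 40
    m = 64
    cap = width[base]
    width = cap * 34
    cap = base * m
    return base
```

Transformed code:
def build(cap, width):
    width = width - 64
    base = base + 40
    cap = width[base]
    width = cap * 34
    cap = base * 64
    return base

cap = base * 64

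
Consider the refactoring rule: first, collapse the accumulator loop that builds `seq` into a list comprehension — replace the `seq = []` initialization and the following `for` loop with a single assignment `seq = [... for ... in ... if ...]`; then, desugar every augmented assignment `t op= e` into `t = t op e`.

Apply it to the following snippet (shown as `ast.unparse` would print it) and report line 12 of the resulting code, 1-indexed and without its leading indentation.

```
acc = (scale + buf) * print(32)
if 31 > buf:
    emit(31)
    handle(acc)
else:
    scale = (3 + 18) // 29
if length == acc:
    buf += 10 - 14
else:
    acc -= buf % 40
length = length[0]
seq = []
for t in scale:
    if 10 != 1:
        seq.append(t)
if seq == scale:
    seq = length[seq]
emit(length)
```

seq = [t for t in scale if 10 != 1]

Transformed code:
acc = (scale + buf) * print(32)
if 31 > buf:
    emit(31)
    handle(acc)
else:
    scale = (3 + 18) // 29
if length == acc:
    buf = buf + (10 - 14)
else:
    acc = acc - buf % 40
length = length[0]
seq = [t for t in scale if 10 != 1]
if seq == scale:
    seq = length[seq]
emit(length)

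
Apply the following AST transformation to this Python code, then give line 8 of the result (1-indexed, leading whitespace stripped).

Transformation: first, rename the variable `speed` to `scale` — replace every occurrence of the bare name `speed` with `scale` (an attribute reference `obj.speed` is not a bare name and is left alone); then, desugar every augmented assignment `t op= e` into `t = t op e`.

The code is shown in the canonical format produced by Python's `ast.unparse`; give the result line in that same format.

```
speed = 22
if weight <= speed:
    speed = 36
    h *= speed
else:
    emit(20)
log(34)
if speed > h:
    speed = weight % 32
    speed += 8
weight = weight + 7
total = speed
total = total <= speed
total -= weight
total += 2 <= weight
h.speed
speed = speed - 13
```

Transformed code:
scale = 22
if weight <= scale:
    scale = 36
    h = h * scale
else:
    emit(20)
log(34)
if scale > h:
    scale = weight % 32
    scale = scale + 8
weight = weight + 7
total = scale
total = total <= scale
total = total - weight
total = total + (2 <= weight)
h.speed
scale = scale - 13

if scale > h:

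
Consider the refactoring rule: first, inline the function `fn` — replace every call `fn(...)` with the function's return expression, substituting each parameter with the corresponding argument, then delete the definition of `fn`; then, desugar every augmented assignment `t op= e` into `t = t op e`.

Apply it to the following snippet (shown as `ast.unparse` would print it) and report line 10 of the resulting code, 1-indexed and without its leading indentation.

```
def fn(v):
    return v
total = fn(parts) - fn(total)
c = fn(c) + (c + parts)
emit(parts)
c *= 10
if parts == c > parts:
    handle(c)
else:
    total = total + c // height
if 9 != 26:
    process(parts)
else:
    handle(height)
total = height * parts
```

Transformed code:
total = parts - total
c = c + (c + parts)
emit(parts)
c = c * 10
if parts == c > parts:
    handle(c)
else:
    total = total + c // height
if 9 != 26:
    process(parts)
else:
    handle(height)
total = height * parts

process(parts)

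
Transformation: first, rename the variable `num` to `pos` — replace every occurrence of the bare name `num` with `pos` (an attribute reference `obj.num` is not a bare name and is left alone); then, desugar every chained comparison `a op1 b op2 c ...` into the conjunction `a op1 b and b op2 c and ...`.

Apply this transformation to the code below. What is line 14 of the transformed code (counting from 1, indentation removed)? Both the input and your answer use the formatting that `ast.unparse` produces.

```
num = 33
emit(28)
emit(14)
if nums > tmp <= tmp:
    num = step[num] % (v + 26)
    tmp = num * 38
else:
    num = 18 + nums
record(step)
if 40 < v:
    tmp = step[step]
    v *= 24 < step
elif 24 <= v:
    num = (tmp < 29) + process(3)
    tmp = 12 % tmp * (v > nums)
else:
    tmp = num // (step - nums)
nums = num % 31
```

Transformed code:
pos = 33
emit(28)
emit(14)
if nums > tmp and tmp <= tmp:
    pos = step[pos] % (v + 26)
    tmp = pos * 38
else:
    pos = 18 + nums
record(step)
if 40 < v:
    tmp = step[step]
    v *= 24 < step
elif 24 <= v:
    pos = (tmp < 29) + process(3)
    tmp = 12 % tmp * (v > nums)
else:
    tmp = pos // (step - nums)
nums = pos % 31

pos = (tmp < 29) + process(3)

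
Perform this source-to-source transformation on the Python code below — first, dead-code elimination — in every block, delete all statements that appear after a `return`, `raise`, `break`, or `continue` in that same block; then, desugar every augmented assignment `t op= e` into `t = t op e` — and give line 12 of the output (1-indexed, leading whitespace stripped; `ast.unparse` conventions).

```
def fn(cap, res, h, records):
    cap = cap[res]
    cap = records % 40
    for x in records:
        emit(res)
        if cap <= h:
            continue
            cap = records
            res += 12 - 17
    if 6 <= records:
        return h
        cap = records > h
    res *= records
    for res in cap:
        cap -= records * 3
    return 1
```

Transformed code:
def fn(cap, res, h, records):
    cap = cap[res]
    cap = records % 40
    for x in records:
        emit(res)
        if cap <= h:
            continue
    if 6 <= records:
        return h
    res = res * records
    for res in cap:
        cap = cap - records * 3
    return 1

cap = cap - records * 3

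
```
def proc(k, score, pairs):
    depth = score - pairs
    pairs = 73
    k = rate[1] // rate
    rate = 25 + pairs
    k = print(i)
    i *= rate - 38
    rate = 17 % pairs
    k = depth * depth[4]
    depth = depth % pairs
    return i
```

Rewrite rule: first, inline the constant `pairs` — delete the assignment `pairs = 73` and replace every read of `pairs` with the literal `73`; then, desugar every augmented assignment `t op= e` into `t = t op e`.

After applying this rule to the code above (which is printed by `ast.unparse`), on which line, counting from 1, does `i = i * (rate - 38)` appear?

6

Transformed code:
def proc(k, score, pairs):
    depth = score - 73
    k = rate[1] // rate
    rate = 25 + 73
    k = print(i)
    i = i * (rate - 38)
    rate = 17 % 73
    k = depth * depth[4]
    depth = depth % 73
    return i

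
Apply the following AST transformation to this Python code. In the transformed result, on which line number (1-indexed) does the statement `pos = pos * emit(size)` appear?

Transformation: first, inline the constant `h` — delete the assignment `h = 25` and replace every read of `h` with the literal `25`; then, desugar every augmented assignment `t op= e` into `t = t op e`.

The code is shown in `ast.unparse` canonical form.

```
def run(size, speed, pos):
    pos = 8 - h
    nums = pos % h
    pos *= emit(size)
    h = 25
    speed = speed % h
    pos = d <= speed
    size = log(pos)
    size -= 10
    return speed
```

4

Transformed code:
def run(size, speed, pos):
    pos = 8 - 25
    nums = pos % 25
    pos = pos * emit(size)
    speed = speed % 25
    pos = d <= speed
    size = log(pos)
    size = size - 10
    return speed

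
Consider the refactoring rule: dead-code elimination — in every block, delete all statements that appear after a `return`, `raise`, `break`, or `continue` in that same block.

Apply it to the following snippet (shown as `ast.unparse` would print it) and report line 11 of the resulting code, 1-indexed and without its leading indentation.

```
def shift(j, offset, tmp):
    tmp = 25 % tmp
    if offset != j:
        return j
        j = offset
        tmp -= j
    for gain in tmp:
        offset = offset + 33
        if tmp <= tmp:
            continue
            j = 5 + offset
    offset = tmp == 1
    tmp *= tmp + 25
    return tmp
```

return tmp

Transformed code:
def shift(j, offset, tmp):
    tmp = 25 % tmp
    if offset != j:
        return j
    for gain in tmp:
        offset = offset + 33
        if tmp <= tmp:
            continue
    offset = tmp == 1
    tmp *= tmp + 25
    return tmp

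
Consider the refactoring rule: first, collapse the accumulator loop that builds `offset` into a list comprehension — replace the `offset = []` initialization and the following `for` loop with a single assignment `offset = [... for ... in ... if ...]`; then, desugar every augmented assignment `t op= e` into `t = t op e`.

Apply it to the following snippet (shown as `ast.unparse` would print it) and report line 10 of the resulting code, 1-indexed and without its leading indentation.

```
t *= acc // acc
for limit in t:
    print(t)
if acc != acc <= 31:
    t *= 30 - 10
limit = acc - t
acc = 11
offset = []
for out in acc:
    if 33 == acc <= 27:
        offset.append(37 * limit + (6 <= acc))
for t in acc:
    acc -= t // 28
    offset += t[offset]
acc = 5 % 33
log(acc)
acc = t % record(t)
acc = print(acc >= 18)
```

acc = acc - t // 28

Transformed code:
t = t * (acc // acc)
for limit in t:
    print(t)
if acc != acc <= 31:
    t = t * (30 - 10)
limit = acc - t
acc = 11
offset = [37 * limit + (6 <= acc) for out in acc if 33 == acc <= 27]
for t in acc:
    acc = acc - t // 28
    offset = offset + t[offset]
acc = 5 % 33
log(acc)
acc = t % record(t)
acc = print(acc >= 18)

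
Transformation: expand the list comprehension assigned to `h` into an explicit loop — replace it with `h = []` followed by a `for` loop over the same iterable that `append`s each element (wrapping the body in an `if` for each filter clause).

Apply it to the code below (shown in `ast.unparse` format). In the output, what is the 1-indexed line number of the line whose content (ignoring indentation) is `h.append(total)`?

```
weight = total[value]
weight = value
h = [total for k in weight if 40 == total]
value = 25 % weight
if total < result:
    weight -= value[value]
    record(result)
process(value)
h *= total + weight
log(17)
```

6

Transformed code:
weight = total[value]
weight = value
h = []
for k in weight:
    if 40 == total:
        h.append(total)
value = 25 % weight
if total < result:
    weight -= value[value]
    record(result)
process(value)
h *= total + weight
log(17)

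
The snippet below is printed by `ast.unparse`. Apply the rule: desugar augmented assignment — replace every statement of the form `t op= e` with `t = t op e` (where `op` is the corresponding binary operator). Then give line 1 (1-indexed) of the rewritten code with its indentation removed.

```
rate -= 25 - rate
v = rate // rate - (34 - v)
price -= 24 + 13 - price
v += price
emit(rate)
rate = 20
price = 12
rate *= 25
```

rate = rate - (25 - rate)

Transformed code:
rate = rate - (25 - rate)
v = rate // rate - (34 - v)
price = price - (24 + 13 - price)
v = v + price
emit(rate)
rate = 20
price = 12
rate = rate * 25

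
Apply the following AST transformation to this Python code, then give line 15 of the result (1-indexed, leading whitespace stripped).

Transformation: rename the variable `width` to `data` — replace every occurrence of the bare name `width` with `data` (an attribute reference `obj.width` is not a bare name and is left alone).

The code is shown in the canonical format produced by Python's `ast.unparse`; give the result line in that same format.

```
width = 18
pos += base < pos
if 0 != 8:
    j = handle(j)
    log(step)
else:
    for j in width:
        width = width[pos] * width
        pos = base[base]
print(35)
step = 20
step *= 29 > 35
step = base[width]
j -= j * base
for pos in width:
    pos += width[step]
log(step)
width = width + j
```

for pos in data:

Transformed code:
data = 18
pos += base < pos
if 0 != 8:
    j = handle(j)
    log(step)
else:
    for j in data:
        data = data[pos] * data
        pos = base[base]
print(35)
step = 20
step *= 29 > 35
step = base[data]
j -= j * base
for pos in data:
    pos += data[step]
log(step)
data = data + j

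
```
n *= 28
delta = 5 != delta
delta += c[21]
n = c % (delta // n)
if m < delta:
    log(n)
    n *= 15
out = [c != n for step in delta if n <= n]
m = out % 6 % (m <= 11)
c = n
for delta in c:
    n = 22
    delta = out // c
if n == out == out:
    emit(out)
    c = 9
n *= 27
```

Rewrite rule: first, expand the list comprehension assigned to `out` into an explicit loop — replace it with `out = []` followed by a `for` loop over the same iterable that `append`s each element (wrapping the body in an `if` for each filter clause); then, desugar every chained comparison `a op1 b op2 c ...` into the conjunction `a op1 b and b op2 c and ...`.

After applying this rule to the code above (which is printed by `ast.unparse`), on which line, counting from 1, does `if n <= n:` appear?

10

Transformed code:
n *= 28
delta = 5 != delta
delta += c[21]
n = c % (delta // n)
if m < delta:
    log(n)
    n *= 15
out = []
for step in delta:
    if n <= n:
        out.append(c != n)
m = out % 6 % (m <= 11)
c = n
for delta in c:
    n = 22
    delta = out // c
if n == out and out == out:
    emit(out)
    c = 9
n *= 27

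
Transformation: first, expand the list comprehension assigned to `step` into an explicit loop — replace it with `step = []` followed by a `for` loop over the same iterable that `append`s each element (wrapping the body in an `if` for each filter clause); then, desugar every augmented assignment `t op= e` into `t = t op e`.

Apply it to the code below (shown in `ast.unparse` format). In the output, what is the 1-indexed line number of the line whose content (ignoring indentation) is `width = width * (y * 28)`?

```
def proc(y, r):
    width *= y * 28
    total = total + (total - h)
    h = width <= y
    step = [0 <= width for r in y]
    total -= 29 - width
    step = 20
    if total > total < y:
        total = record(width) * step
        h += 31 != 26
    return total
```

Transformed code:
def proc(y, r):
    width = width * (y * 28)
    total = total + (total - h)
    h = width <= y
    step = []
    for r in y:
        step.append(0 <= width)
    total = total - (29 - width)
    step = 20
    if total > total < y:
        total = record(width) * step
        h = h + (31 != 26)
    return total

2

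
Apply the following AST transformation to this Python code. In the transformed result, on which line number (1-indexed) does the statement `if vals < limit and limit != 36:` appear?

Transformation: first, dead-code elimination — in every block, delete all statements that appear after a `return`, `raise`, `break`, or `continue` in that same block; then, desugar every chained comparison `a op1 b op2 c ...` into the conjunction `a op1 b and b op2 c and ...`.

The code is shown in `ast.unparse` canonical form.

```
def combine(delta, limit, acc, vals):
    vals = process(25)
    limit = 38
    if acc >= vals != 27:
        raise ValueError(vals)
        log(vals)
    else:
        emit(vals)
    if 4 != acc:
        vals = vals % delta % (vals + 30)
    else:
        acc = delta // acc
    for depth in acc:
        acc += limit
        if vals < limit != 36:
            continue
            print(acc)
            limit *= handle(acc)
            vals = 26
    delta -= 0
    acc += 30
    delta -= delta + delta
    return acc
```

14

Transformed code:
def combine(delta, limit, acc, vals):
    vals = process(25)
    limit = 38
    if acc >= vals and vals != 27:
        raise ValueError(vals)
    else:
        emit(vals)
    if 4 != acc:
        vals = vals % delta % (vals + 30)
    else:
        acc = delta // acc
    for depth in acc:
        acc += limit
        if vals < limit and limit != 36:
            continue
    delta -= 0
    acc += 30
    delta -= delta + delta
    return acc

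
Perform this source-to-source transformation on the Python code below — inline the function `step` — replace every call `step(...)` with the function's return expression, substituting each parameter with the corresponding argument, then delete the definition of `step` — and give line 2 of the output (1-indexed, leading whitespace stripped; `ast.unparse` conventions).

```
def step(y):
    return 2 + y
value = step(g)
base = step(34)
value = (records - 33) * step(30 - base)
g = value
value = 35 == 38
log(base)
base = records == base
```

Transformed code:
value = 2 + g
base = 2 + 34
value = (records - 33) * (2 + (30 - base))
g = value
value = 35 == 38
log(base)
base = records == base

base = 2 + 34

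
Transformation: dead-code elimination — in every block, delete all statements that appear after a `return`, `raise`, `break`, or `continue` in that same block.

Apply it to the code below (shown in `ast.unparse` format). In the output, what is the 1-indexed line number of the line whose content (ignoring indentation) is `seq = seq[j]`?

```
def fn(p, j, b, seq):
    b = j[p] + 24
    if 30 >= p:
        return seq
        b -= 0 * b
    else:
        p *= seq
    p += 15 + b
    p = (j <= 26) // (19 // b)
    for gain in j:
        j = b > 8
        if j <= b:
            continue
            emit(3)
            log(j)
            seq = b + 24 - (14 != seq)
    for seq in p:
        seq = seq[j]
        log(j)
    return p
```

14

Transformed code:
def fn(p, j, b, seq):
    b = j[p] + 24
    if 30 >= p:
        return seq
    else:
        p *= seq
    p += 15 + b
    p = (j <= 26) // (19 // b)
    for gain in j:
        j = b > 8
        if j <= b:
            continue
    for seq in p:
        seq = seq[j]
        log(j)
    return p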